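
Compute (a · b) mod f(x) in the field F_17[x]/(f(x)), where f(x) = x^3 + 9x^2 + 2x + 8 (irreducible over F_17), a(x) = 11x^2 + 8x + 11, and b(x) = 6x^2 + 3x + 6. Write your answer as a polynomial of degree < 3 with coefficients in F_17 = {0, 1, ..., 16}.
a · b ≡ x + 5 (mod f(x))

Multiply in F_17[x]: a(x)·b(x) = (11x^2 + 8x + 11)·(6x^2 + 3x + 6) = 15x^4 + 13x^3 + 3x^2 + 13x + 15. This has degree ≥ 3, so divide by f(x) over F_17: 15x^4 + 13x^3 + 3x^2 + 13x + 15 = (15x + 14)·(x^3 + 9x^2 + 2x + 8) + (x + 5). Hence a·b ≡ x + 5 (mod f). (F_17[x]/(f) is a field with 17^3 = 4913 elements since f is irreducible of degree 3.)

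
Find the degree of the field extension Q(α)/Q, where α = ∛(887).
[Q(α):Q] = 3

The minimal polynomial of α is x^3 - 887, irreducible over Q since 887 is not a perfect cube (so x^3 - 887 has no rational root). Hence [Q(α):Q] = deg(m_α) = 3.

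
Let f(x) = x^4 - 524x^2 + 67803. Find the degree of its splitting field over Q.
[K : Q] = 4

Solving the quadratic in x^2: x^2 = (524 ± √(524^2 - 4·67803))/2 = (524 ± √3364)/2 = (524 ± 58)/2, giving x^2 = 291 or x^2 = 233. So f(x) = (x^2 - 291)(x^2 - 233) and the roots of f are ±√291, ±√233. Hence the splitting field is K = Q(√291, √233). Since 291 and 233 are distinct squarefree integers > 1, their product 67803 is not a perfect square, so √233 ∉ Q(√291). By the tower law [K:Q] = [Q(√291,√233):Q(√291)] · [Q(√291):Q] = 2 · 2 = 4.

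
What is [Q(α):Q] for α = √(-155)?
[Q(α):Q] = 2

[Q(α):Q] equals the degree of the minimal polynomial of α. Here α^2 = -155 and x^2 + 155 is irreducible (d = -155 is squarefree, ≠ 1, hence not a square), so deg(m_α) = 2. Thus [Q(α):Q] = 2.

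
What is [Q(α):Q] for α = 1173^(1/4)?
[Q(α):Q] = 4

α is a root of x^4 - 1173. By Eisenstein's criterion at the prime p = 3 (which divides the constant term 1173 but p^2 = 9 does not, since 1173 is squarefree), x^4 - 1173 is irreducible over Q. Hence [Q(α):Q] = 4.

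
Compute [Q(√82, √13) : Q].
[Q(√82, √13) : Q] = 4

[Q(√82):Q] = 2 (min poly x^2 - 82, irreducible since 82 is squarefree > 1). For the top step, suppose √13 ∈ Q(√82), say √13 = c + d√82 with c, d ∈ Q. Squaring: 13 = c^2 + 82d^2 + 2cd√82. Since √82 ∉ Q this forces 2cd = 0. If d = 0 then √13 = c ∈ Q, contradicting 13 squarefree > 1. If c = 0 then 13 = 82d^2, so 82·13 = (82d)^2 is a perfect square in Q — but 82·13 = 1066 is not a perfect square (since 82 and 13 are distinct squarefree integers). Contradiction. Hence √13 ∉ Q(√82), so x^2 - 13 stays irreducible over Q(√82) and [Q(√82, √13) : Q(√82)] = 2. By the tower law, [Q(√82, √13) : Q] = 2 · 2 = 4.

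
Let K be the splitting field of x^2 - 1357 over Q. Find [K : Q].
[K : Q] = 2

f(x) = x^2 - 1357 factors as (x - √1357)(x + √1357). The splitting field is K = Q(√1357). Since 1357 is squarefree and > 1, it is not a perfect square, so x^2 - 1357 is irreducible over Q and [Q(√1357) : Q] = 2. Hence [K : Q] = 2.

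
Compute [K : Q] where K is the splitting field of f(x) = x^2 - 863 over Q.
[K : Q] = 2

f(x) = x^2 - 863 factors as (x - √863)(x + √863). The splitting field is K = Q(√863). Since 863 is squarefree and > 1, it is not a perfect square, so x^2 - 863 is irreducible over Q and [Q(√863) : Q] = 2. Hence [K : Q] = 2.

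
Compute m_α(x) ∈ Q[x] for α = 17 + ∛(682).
m_α(x) = x^3 - 51x^2 + 867x - 5595

Set β = α - 17 = ∛(682), so β^3 = 682. Then (α - 17)^3 - 682 = 0, i.e. α is a root of g(x) = (x - 17)^3 - 682 = x^3 - 51x^2 + 867x - 5595. Since g(x) = h(x - 17) where h(x) = x^3 - 682, and h is irreducible over Q (because 682 is not a perfect cube, so h has no rational root, and a monic cubic with no rational root is irreducible), g is also irreducible (irreducibility is preserved under the substitution x → x - 17). Hence m_α(x) = x^3 - 51x^2 + 867x - 5595.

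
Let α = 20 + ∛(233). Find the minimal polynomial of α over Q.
m_α(x) = x^3 - 60x^2 + 1200x - 8233

Set β = α - 20 = ∛(233), so β^3 = 233. Then (α - 20)^3 - 233 = 0, i.e. α is a root of g(x) = (x - 20)^3 - 233 = x^3 - 60x^2 + 1200x - 8233. Since g(x) = h(x - 20) where h(x) = x^3 - 233, and h is irreducible over Q (because 233 is not a perfect cube, so h has no rational root, and a monic cubic with no rational root is irreducible), g is also irreducible (irreducibility is preserved under the substitution x → x - 20). Hence m_α(x) = x^3 - 60x^2 + 1200x - 8233.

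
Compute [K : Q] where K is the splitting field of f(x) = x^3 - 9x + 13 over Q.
[K : Q] = 6

By the rational root test, any rational root of the monic integer polynomial f(x) = x^3 - 9x + 13 must be an integer dividing the constant term 13, i.e. one of ±{1, 13}. Evaluating: f(1) = 5, f(-1) = 21, f(13) = 2093, f(-13) = -2067; none is 0, so f has no rational root and is therefore irreducible over Q (a cubic with no linear factor over a field is irreducible). For an irreducible cubic, the Galois group is A_3 or S_3 according as the discriminant disc(f) = -4a^3 - 27b^2 = -4·(-9)^3 - 27·(13)^2 = -1647 is or is not a square in Q. Here disc(f) = -1647 is not a perfect square in Q, so the Galois group of f over Q is not contained in A_3 and must be all of S_3. The splitting field has degree |S_3| = 6 over Q, so [K : Q] = 6.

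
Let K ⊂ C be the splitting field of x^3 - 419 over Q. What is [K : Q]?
[K : Q] = 6

The roots of x^3 - 419 are ∛419, ω∛419, ω^2∛419 where ω = e^(2πi/3) is a primitive cube root of unity, so K = Q(∛419, ω). Now [Q(∛419):Q] = 3 (since 419 is not a perfect cube, x^3 - 419 is irreducible) and [Q(ω):Q] = 2. Both 2 and 3 divide [K:Q], and [K:Q] ≤ 3·2 = 6, so [K:Q] = 6. (Equivalently: Q(∛419) ⊂ R but ω ∉ R, so [K : Q(∛419)] = 2.)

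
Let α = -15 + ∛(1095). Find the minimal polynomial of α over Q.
m_α(x) = x^3 + 45x^2 + 675x + 2280

Set β = α + 15 = ∛(1095), so β^3 = 1095. Then (α + 15)^3 - 1095 = 0, i.e. α is a root of g(x) = (x + 15)^3 - 1095 = x^3 + 45x^2 + 675x + 2280. Since g(x) = h(x + 15) where h(x) = x^3 - 1095, and h is irreducible over Q (because 1095 is not a perfect cube, so h has no rational root, and a monic cubic with no rational root is irreducible), g is also irreducible (irreducibility is preserved under the substitution x → x + 15). Hence m_α(x) = x^3 + 45x^2 + 675x + 2280.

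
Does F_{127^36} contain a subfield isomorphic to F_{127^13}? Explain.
No: F_{127^13} is not a subfield of F_{127^36}

F_{p^m} embeds in F_{p^n} iff m | n. Here 13 ∤ 36 (since 36 = 2·13 + 10 with remainder 10 ≠ 0), so F_{127^13} is not a subfield of F_{127^36}. Equivalently: if it were, the tower law would give 13 = [F_{127^13}:F_127] dividing [F_{127^36}:F_127] = 36, contradiction.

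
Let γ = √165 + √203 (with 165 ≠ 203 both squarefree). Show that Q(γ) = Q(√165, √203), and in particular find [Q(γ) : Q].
[Q(γ) : Q] = 4 (equivalently, Q(γ) = Q(√165, √203))

Obviously Q(γ) ⊆ Q(√165, √203), and [Q(√165, √203):Q] = 4 (since 165, 203 are distinct squarefree integers > 1 with 33495 not a perfect square). To show equality we compute the minimal polynomial of γ. From γ = √165 + √203: γ^2 = 165 + 2√(33495) + 203 = 368 + 2√(33495), so γ^2 - 368 = 2√(33495); squaring, (γ^2 - 368)^2 = 4·33495, i.e. γ^4 - 736γ^2 + 135424 - 133980 = 0, i.e. γ^4 - 736γ^2 + 1444 = 0. So γ is a root of x^4 - 736x^2 + 1444. This polynomial is irreducible over Q: it has no rational root (each ±√165 ± √203 is irrational), and any factorization into two quadratics over Q would force √(33495) ∈ Q (pairing opposite roots) or √165, √203 ∈ Q (other pairings), all impossible. Hence [Q(γ):Q] = 4 = [Q(√165, √203):Q], so Q(γ) = Q(√165, √203).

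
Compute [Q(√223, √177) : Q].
[Q(√223, √177) : Q] = 4

[Q(√223):Q] = 2 (min poly x^2 - 223, irreducible since 223 is squarefree > 1). For the top step, suppose √177 ∈ Q(√223), say √177 = c + d√223 with c, d ∈ Q. Squaring: 177 = c^2 + 223d^2 + 2cd√223. Since √223 ∉ Q this forces 2cd = 0. If d = 0 then √177 = c ∈ Q, contradicting 177 squarefree > 1. If c = 0 then 177 = 223d^2, so 223·177 = (223d)^2 is a perfect square in Q — but 223·177 = 39471 is not a perfect square (since 223 and 177 are distinct squarefree integers). Contradiction. Hence √177 ∉ Q(√223), so x^2 - 177 stays irreducible over Q(√223) and [Q(√223, √177) : Q(√223)] = 2. By the tower law, [Q(√223, √177) : Q] = 2 · 2 = 4.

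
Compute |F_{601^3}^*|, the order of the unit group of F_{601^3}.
|F_{601^3}^*| = 217081800

F_{601^3} has 601^3 = 217081801 elements; its multiplicative group consists of all nonzero elements, so |F_{601^3}^*| = 217081801 - 1 = 217081800. (It is cyclic since any finite subgroup of the multiplicative group of a field is cyclic.)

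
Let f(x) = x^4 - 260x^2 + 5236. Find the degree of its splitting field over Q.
[K : Q] = 4

Solving the quadratic in x^2: x^2 = (260 ± √(260^2 - 4·5236))/2 = (260 ± √46656)/2 = (260 ± 216)/2, giving x^2 = 238 or x^2 = 22. So f(x) = (x^2 - 238)(x^2 - 22) and the roots of f are ±√238, ±√22. Hence the splitting field is K = Q(√238, √22). Since 238 and 22 are distinct squarefree integers > 1, their product 5236 is not a perfect square, so √22 ∉ Q(√238). By the tower law [K:Q] = [Q(√238,√22):Q(√238)] · [Q(√238):Q] = 2 · 2 = 4.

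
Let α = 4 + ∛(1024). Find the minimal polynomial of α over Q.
m_α(x) = x^3 - 12x^2 + 48x - 1088

Set β = α - 4 = ∛(1024), so β^3 = 1024. Then (α - 4)^3 - 1024 = 0, i.e. α is a root of g(x) = (x - 4)^3 - 1024 = x^3 - 12x^2 + 48x - 1088. Since g(x) = h(x - 4) where h(x) = x^3 - 1024, and h is irreducible over Q (because 1024 is not a perfect cube, so h has no rational root, and a monic cubic with no rational root is irreducible), g is also irreducible (irreducibility is preserved under the substitution x → x - 4). Hence m_α(x) = x^3 - 12x^2 + 48x - 1088.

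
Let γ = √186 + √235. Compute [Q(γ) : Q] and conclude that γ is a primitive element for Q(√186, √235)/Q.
[Q(γ) : Q] = 4 (equivalently, Q(γ) = Q(√186, √235))

Obviously Q(γ) ⊆ Q(√186, √235), and [Q(√186, √235):Q] = 4 (since 186, 235 are distinct squarefree integers > 1 with 43710 not a perfect square). To show equality we compute the minimal polynomial of γ. From γ = √186 + √235: γ^2 = 186 + 2√(43710) + 235 = 421 + 2√(43710), so γ^2 - 421 = 2√(43710); squaring, (γ^2 - 421)^2 = 4·43710, i.e. γ^4 - 842γ^2 + 177241 - 174840 = 0, i.e. γ^4 - 842γ^2 + 2401 = 0. So γ is a root of x^4 - 842x^2 + 2401. This polynomial is irreducible over Q: it has no rational root (each ±√186 ± √235 is irrational), and any factorization into two quadratics over Q would force √(43710) ∈ Q (pairing opposite roots) or √186, √235 ∈ Q (other pairings), all impossible. Hence [Q(γ):Q] = 4 = [Q(√186, √235):Q], so Q(γ) = Q(√186, √235).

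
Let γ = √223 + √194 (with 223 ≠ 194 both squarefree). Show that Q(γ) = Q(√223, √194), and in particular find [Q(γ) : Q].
[Q(γ) : Q] = 4 (equivalently, Q(γ) = Q(√223, √194))

Obviously Q(γ) ⊆ Q(√223, √194), and [Q(√223, √194):Q] = 4 (since 223, 194 are distinct squarefree integers > 1 with 43262 not a perfect square). To show equality we compute the minimal polynomial of γ. From γ = √223 + √194: γ^2 = 223 + 2√(43262) + 194 = 417 + 2√(43262), so γ^2 - 417 = 2√(43262); squaring, (γ^2 - 417)^2 = 4·43262, i.e. γ^4 - 834γ^2 + 173889 - 173048 = 0, i.e. γ^4 - 834γ^2 + 841 = 0. So γ is a root of x^4 - 834x^2 + 841. This polynomial is irreducible over Q: it has no rational root (each ±√223 ± √194 is irrational), and any factorization into two quadratics over Q would force √(43262) ∈ Q (pairing opposite roots) or √223, √194 ∈ Q (other pairings), all impossible. Hence [Q(γ):Q] = 4 = [Q(√223, √194):Q], so Q(γ) = Q(√223, √194).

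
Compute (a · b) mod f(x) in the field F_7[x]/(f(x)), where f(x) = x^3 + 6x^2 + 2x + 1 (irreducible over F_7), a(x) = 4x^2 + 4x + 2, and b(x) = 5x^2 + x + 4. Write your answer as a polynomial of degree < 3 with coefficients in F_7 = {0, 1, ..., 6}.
a · b ≡ 6x^2 + x + 6 (mod f(x))

Multiply in F_7[x]: a(x)·b(x) = (4x^2 + 4x + 2)·(5x^2 + x + 4) = 6x^4 + 3x^3 + 2x^2 + 4x + 1. This has degree ≥ 3, so divide by f(x) over F_7: 6x^4 + 3x^3 + 2x^2 + 4x + 1 = (6x + 2)·(x^3 + 6x^2 + 2x + 1) + (6x^2 + x + 6). Hence a·b ≡ 6x^2 + x + 6 (mod f). (F_7[x]/(f) is a field with 7^3 = 343 elements since f is irreducible of degree 3.)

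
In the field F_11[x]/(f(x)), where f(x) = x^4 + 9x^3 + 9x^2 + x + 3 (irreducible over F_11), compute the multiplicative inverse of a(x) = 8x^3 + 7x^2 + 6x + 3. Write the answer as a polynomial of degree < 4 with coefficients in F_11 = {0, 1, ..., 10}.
a(x)^(-1) ≡ 2x^2 + 8x + 4 (mod f(x))

Since f is irreducible over F_11, F_11[x]/(f) is a field and a(x) ≠ 0 has an inverse. Apply the extended Euclidean algorithm to f(x) and a(x) in F_11[x]: f(x) = (7x + 6)·a(x) + (2x^2 + 10x + 7);  a(x) = (4x)·(2x^2 + 10x + 7) + (3). The last nonzero remainder is the constant 3 = gcd(f, a) in F_11. Back-substituting through the division chain expresses 3 = s(x)·a(x) + t(x)·f(x) with s(x) ≡ 6x^2 + 2x + 1 (mod f), so (6x^2 + 2x + 1)·a(x) ≡ 3 (mod f). Multiplying by 3^(-1) ≡ 4 in F_11 gives a(x)^(-1) ≡ 4·(6x^2 + 2x + 1) ≡ 2x^2 + 8x + 4 (mod f). Check: (8x^3 + 7x^2 + 6x + 3)·(2x^2 + 8x + 4) = 5x^5 + x^4 + x^3 + 5x^2 + 4x + 1 ≡ 1 (mod x^4 + 9x^3 + 9x^2 + x + 3).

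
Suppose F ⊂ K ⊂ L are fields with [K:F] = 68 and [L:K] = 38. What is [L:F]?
[L:F] = 2584

The tower law says that for any tower of field extensions F ⊂ K ⊂ L with finite degrees, [L:F] = [L:K] · [K:F]. Here this gives [L:F] = 38 · 68 = 2584.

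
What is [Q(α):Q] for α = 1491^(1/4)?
[Q(α):Q] = 4

α is a root of x^4 - 1491. By Eisenstein's criterion at the prime p = 3 (which divides the constant term 1491 but p^2 = 9 does not, since 1491 is squarefree), x^4 - 1491 is irreducible over Q. Hence [Q(α):Q] = 4.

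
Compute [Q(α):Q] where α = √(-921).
[Q(α):Q] = 2

[Q(α):Q] equals the degree of the minimal polynomial of α. Here α^2 = -921 and x^2 + 921 is irreducible (d = -921 is squarefree, ≠ 1, hence not a square), so deg(m_α) = 2. Thus [Q(α):Q] = 2.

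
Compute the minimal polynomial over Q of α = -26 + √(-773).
m_α(x) = x^2 + 52x + 1449

From α + 26 = √(-773), squaring gives (α + 26)^2 = -773, i.e. α^2 + 52α + 676 = -773, so α^2 + 52α + 1449 = 0. The discriminant of x^2 + 52x + 1449 is (52)^2 - 4·(1449) = 2704 - 5796 = -3092, and 4·(-773) is not a perfect square in Q since -773 is squarefree and ≠ 1. Hence x^2 + 52x + 1449 is irreducible over Q and is the minimal polynomial of α.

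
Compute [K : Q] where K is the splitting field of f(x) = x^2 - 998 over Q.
[K : Q] = 2

f(x) = x^2 - 998 factors as (x - √998)(x + √998). The splitting field is K = Q(√998). Since 998 is squarefree and > 1, it is not a perfect square, so x^2 - 998 is irreducible over Q and [Q(√998) : Q] = 2. Hence [K : Q] = 2.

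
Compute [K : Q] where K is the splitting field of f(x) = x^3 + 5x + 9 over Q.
[K : Q] = 6

By the rational root test, any rational root of the monic integer polynomial f(x) = x^3 + 5x + 9 must be an integer dividing the constant term 9, i.e. one of ±{1, 3, 9}. Evaluating: f(1) = 15, f(-1) = 3, f(3) = 51, f(-3) = -33, f(9) = 783, f(-9) = -765; none is 0, so f has no rational root and is therefore irreducible over Q (a cubic with no linear factor over a field is irreducible). For an irreducible cubic, the Galois group is A_3 or S_3 according as the discriminant disc(f) = -4a^3 - 27b^2 = -4·(5)^3 - 27·(9)^2 = -2687 is or is not a square in Q. Here disc(f) = -2687 is not a perfect square in Q, so the Galois group of f over Q is not contained in A_3 and must be all of S_3. The splitting field has degree |S_3| = 6 over Q, so [K : Q] = 6.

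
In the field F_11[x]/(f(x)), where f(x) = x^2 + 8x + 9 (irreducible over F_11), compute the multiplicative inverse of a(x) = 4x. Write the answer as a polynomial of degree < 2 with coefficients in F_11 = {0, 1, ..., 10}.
a(x)^(-1) ≡ 7x + 1 (mod f(x))

Since f is irreducible over F_11, F_11[x]/(f) is a field and a(x) ≠ 0 has an inverse. Apply the extended Euclidean algorithm to f(x) and a(x) in F_11[x]: f(x) = (3x + 2)·a(x) + (9). The last nonzero remainder is the constant 9 = gcd(f, a) in F_11. Back-substituting through the division chain expresses 9 = s(x)·a(x) + t(x)·f(x) with s(x) ≡ 8x + 9 (mod f), so (8x + 9)·a(x) ≡ 9 (mod f). Multiplying by 9^(-1) ≡ 5 in F_11 gives a(x)^(-1) ≡ 5·(8x + 9) ≡ 7x + 1 (mod f). Check: (4x)·(7x + 1) = 6x^2 + 4x ≡ 1 (mod x^2 + 8x + 9).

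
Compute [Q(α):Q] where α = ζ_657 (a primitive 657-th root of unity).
[Q(α):Q] = 432

The minimal polynomial of ζ_657 over Q is the 657-th cyclotomic polynomial Φ_657(x), which is irreducible over Q and has degree φ(657) = 432. Hence [Q(α):Q] = φ(657) = 432.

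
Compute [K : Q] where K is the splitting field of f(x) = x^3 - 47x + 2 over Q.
[K : Q] = 6

By the rational root test, any rational root of the monic integer polynomial f(x) = x^3 - 47x + 2 must be an integer dividing the constant term 2, i.e. one of ±{1, 2}. Evaluating: f(1) = -44, f(-1) = 48, f(2) = -84, f(-2) = 88; none is 0, so f has no rational root and is therefore irreducible over Q (a cubic with no linear factor over a field is irreducible). For an irreducible cubic, the Galois group is A_3 or S_3 according as the discriminant disc(f) = -4a^3 - 27b^2 = -4·(-47)^3 - 27·(2)^2 = 415184 is or is not a square in Q. Here disc(f) = 415184 is not a perfect square in Q, so the Galois group of f over Q is not contained in A_3 and must be all of S_3. The splitting field has degree |S_3| = 6 over Q, so [K : Q] = 6.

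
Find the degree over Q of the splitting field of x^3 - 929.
[K : Q] = 6

The roots of x^3 - 929 are ∛929, ω∛929, ω^2∛929 where ω = e^(2πi/3) is a primitive cube root of unity, so K = Q(∛929, ω). Now [Q(∛929):Q] = 3 (since 929 is not a perfect cube, x^3 - 929 is irreducible) and [Q(ω):Q] = 2. Both 2 and 3 divide [K:Q], and [K:Q] ≤ 3·2 = 6, so [K:Q] = 6. (Equivalently: Q(∛929) ⊂ R but ω ∉ R, so [K : Q(∛929)] = 2.)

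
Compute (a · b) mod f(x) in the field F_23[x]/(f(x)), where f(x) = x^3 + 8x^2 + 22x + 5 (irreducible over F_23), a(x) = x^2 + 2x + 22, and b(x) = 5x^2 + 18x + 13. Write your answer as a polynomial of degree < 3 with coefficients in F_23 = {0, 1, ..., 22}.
a · b ≡ 7x^2 + 17x + 1 (mod f(x))

Multiply in F_23[x]: a(x)·b(x) = (x^2 + 2x + 22)·(5x^2 + 18x + 13) = 5x^4 + 5x^3 + 21x^2 + 8x + 10. This has degree ≥ 3, so divide by f(x) over F_23: 5x^4 + 5x^3 + 21x^2 + 8x + 10 = (5x + 11)·(x^3 + 8x^2 + 22x + 5) + (7x^2 + 17x + 1). Hence a·b ≡ 7x^2 + 17x + 1 (mod f). (F_23[x]/(f) is a field with 23^3 = 12167 elements since f is irreducible of degree 3.)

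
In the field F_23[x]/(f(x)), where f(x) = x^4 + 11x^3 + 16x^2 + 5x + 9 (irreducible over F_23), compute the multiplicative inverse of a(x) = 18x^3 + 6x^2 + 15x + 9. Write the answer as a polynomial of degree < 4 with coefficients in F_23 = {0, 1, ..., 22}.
a(x)^(-1) ≡ 22x^3 + 9x + 20 (mod f(x))

Since f is irreducible over F_23, F_23[x]/(f) is a field and a(x) ≠ 0 has an inverse. Apply the extended Euclidean algorithm to f(x) and a(x) in F_23[x]: f(x) = (9x + 4)·a(x) + (18x^2 + 2x + 19);  a(x) = (x + 13)·(18x^2 + 2x + 19) + (16x + 15);  (18x^2 + 2x + 19) = (4x + 5)·(16x + 15) + (13). The last nonzero remainder is the constant 13 = gcd(f, a) in F_23. Back-substituting through the division chain expresses 13 = s(x)·a(x) + t(x)·f(x) with s(x) ≡ 10x^3 + 2x + 7 (mod f), so (10x^3 + 2x + 7)·a(x) ≡ 13 (mod f). Multiplying by 13^(-1) ≡ 16 in F_23 gives a(x)^(-1) ≡ 16·(10x^3 + 2x + 7) ≡ 22x^3 + 9x + 20 (mod f). Check: (18x^3 + 6x^2 + 15x + 9)·(22x^3 + 9x + 20) = 5x^6 + 17x^5 + 9x^4 + 14x^3 + 2x^2 + 13x + 19 ≡ 1 (mod x^4 + 11x^3 + 16x^2 + 5x + 9).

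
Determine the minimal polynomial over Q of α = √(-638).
m_α(x) = x^2 + 638

α satisfies α^2 + 638 = 0, so x^2 + 638 annihilates α. Since d = -638 is squarefree and ≠ 1, it is not a perfect square in Q, so x^2 + 638 has no rational root and is therefore irreducible over Q (a degree-2 polynomial over a field is irreducible iff it has no root). Hence m_α(x) = x^2 + 638.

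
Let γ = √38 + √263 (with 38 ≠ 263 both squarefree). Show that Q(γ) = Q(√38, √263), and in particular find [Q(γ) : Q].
[Q(γ) : Q] = 4 (equivalently, Q(γ) = Q(√38, √263))

Obviously Q(γ) ⊆ Q(√38, √263), and [Q(√38, √263):Q] = 4 (since 38, 263 are distinct squarefree integers > 1 with 9994 not a perfect square). To show equality we compute the minimal polynomial of γ. From γ = √38 + √263: γ^2 = 38 + 2√(9994) + 263 = 301 + 2√(9994), so γ^2 - 301 = 2√(9994); squaring, (γ^2 - 301)^2 = 4·9994, i.e. γ^4 - 602γ^2 + 90601 - 39976 = 0, i.e. γ^4 - 602γ^2 + 50625 = 0. So γ is a root of x^4 - 602x^2 + 50625. This polynomial is irreducible over Q: it has no rational root (each ±√38 ± √263 is irrational), and any factorization into two quadratics over Q would force √(9994) ∈ Q (pairing opposite roots) or √38, √263 ∈ Q (other pairings), all impossible. Hence [Q(γ):Q] = 4 = [Q(√38, √263):Q], so Q(γ) = Q(√38, √263).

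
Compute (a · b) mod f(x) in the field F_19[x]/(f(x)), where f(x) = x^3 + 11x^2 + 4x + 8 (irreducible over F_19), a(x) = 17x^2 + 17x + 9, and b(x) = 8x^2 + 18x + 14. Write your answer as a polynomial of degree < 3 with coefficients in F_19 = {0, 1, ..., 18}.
a · b ≡ 13x + 8 (mod f(x))

Multiply in F_19[x]: a(x)·b(x) = (17x^2 + 17x + 9)·(8x^2 + 18x + 14) = 3x^4 + 5x^3 + 8x^2 + x + 12. This has degree ≥ 3, so divide by f(x) over F_19: 3x^4 + 5x^3 + 8x^2 + x + 12 = (3x + 10)·(x^3 + 11x^2 + 4x + 8) + (13x + 8). Hence a·b ≡ 13x + 8 (mod f). (F_19[x]/(f) is a field with 19^3 = 6859 elements since f is irreducible of degree 3.)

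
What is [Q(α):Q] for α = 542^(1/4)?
[Q(α):Q] = 4

α is a root of x^4 - 542. By Eisenstein's criterion at the prime p = 2 (which divides the constant term 542 but p^2 = 4 does not, since 542 is squarefree), x^4 - 542 is irreducible over Q. Hence [Q(α):Q] = 4.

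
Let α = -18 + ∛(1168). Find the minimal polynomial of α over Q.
m_α(x) = x^3 + 54x^2 + 972x + 4664

Set β = α + 18 = ∛(1168), so β^3 = 1168. Then (α + 18)^3 - 1168 = 0, i.e. α is a root of g(x) = (x + 18)^3 - 1168 = x^3 + 54x^2 + 972x + 4664. Since g(x) = h(x + 18) where h(x) = x^3 - 1168, and h is irreducible over Q (because 1168 is not a perfect cube, so h has no rational root, and a monic cubic with no rational root is irreducible), g is also irreducible (irreducibility is preserved under the substitution x → x + 18). Hence m_α(x) = x^3 + 54x^2 + 972x + 4664.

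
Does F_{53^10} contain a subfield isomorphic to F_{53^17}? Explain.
No: F_{53^17} is not a subfield of F_{53^10}

F_{p^m} embeds in F_{p^n} iff m | n. Here 17 ∤ 10 (since 10 = 0·17 + 10 with remainder 10 ≠ 0), so F_{53^17} is not a subfield of F_{53^10}. Equivalently: if it were, the tower law would give 17 = [F_{53^17}:F_53] dividing [F_{53^10}:F_53] = 10, contradiction.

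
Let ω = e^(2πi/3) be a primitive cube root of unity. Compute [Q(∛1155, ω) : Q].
[Q(∛1155, ω) : Q] = 6

[Q(∛1155):Q] = 3 (min poly x^3 - 1155, irreducible since 1155 is not a perfect cube). [Q(ω):Q] = 2 (min poly x^2 + x + 1). Since Q(∛1155) ⊂ R and ω ∉ R, we have ω ∉ Q(∛1155), so x^2 + x + 1 remains irreducible over Q(∛1155) and [Q(∛1155, ω) : Q(∛1155)] = 2. By the tower law, [Q(∛1155, ω) : Q] = 3 · 2 = 6. (In fact Q(∛1155, ω) is the splitting field of x^3 - 1155 over Q.)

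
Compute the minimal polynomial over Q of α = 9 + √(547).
m_α(x) = x^2 - 18x - 466

From α - 9 = √(547), squaring gives (α - 9)^2 = 547, i.e. α^2 - 18α + 81 = 547, so α^2 - 18α - 466 = 0. The discriminant of x^2 - 18x - 466 is (-18)^2 - 4·(-466) = 324 + 1864 = 2188, and 4·(547) is not a perfect square in Q since 547 is squarefree and ≠ 1. Hence x^2 - 18x - 466 is irreducible over Q and is the minimal polynomial of α.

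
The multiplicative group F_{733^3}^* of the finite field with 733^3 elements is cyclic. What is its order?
|F_{733^3}^*| = 393832836

F_{733^3} has 733^3 = 393832837 elements; its multiplicative group consists of all nonzero elements, so |F_{733^3}^*| = 393832837 - 1 = 393832836. (It is cyclic since any finite subgroup of the multiplicative group of a field is cyclic.)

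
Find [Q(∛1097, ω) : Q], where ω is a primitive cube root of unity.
[Q(∛1097, ω) : Q] = 6

[Q(∛1097):Q] = 3 (min poly x^3 - 1097, irreducible since 1097 is not a perfect cube). [Q(ω):Q] = 2 (min poly x^2 + x + 1). Since Q(∛1097) ⊂ R and ω ∉ R, we have ω ∉ Q(∛1097), so x^2 + x + 1 remains irreducible over Q(∛1097) and [Q(∛1097, ω) : Q(∛1097)] = 2. By the tower law, [Q(∛1097, ω) : Q] = 3 · 2 = 6. (In fact Q(∛1097, ω) is the splitting field of x^3 - 1097 over Q.)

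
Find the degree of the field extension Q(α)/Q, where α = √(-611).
[Q(α):Q] = 2

[Q(α):Q] equals the degree of the minimal polynomial of α. Here α^2 = -611 and x^2 + 611 is irreducible (d = -611 is squarefree, ≠ 1, hence not a square), so deg(m_α) = 2. Thus [Q(α):Q] = 2.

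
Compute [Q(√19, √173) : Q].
[Q(√19, √173) : Q] = 4

[Q(√19):Q] = 2 (min poly x^2 - 19, irreducible since 19 is squarefree > 1). For the top step, suppose √173 ∈ Q(√19), say √173 = c + d√19 with c, d ∈ Q. Squaring: 173 = c^2 + 19d^2 + 2cd√19. Since √19 ∉ Q this forces 2cd = 0. If d = 0 then √173 = c ∈ Q, contradicting 173 squarefree > 1. If c = 0 then 173 = 19d^2, so 19·173 = (19d)^2 is a perfect square in Q — but 19·173 = 3287 is not a perfect square (since 19 and 173 are distinct squarefree integers). Contradiction. Hence √173 ∉ Q(√19), so x^2 - 173 stays irreducible over Q(√19) and [Q(√19, √173) : Q(√19)] = 2. By the tower law, [Q(√19, √173) : Q] = 2 · 2 = 4.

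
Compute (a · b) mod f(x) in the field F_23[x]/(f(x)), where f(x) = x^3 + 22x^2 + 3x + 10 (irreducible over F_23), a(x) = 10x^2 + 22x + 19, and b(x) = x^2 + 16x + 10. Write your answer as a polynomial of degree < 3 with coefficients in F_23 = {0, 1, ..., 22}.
a · b ≡ 12x^2 + 9x + 18 (mod f(x))

Multiply in F_23[x]: a(x)·b(x) = (10x^2 + 22x + 19)·(x^2 + 16x + 10) = 10x^4 + 21x^3 + 11x^2 + 18x + 6. This has degree ≥ 3, so divide by f(x) over F_23: 10x^4 + 21x^3 + 11x^2 + 18x + 6 = (10x + 8)·(x^3 + 22x^2 + 3x + 10) + (12x^2 + 9x + 18). Hence a·b ≡ 12x^2 + 9x + 18 (mod f). (F_23[x]/(f) is a field with 23^3 = 12167 elements since f is irreducible of degree 3.)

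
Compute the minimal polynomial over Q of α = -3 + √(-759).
m_α(x) = x^2 + 6x + 768

From α + 3 = √(-759), squaring gives (α + 3)^2 = -759, i.e. α^2 + 6α + 9 = -759, so α^2 + 6α + 768 = 0. The discriminant of x^2 + 6x + 768 is (6)^2 - 4·(768) = 36 - 3072 = -3036, and 4·(-759) is not a perfect square in Q since -759 is squarefree and ≠ 1. Hence x^2 + 6x + 768 is irreducible over Q and is the minimal polynomial of α.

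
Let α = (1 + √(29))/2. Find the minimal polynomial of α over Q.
m_α(x) = x^2 - x - 7

From 2α - 1 = √(29), squaring gives (2α - 1)^2 = 29, i.e. 4α^2 - 4α + 1 = 29, so α^2 - α + (1 - 29)/4 = 0. Since 29 ≡ 1 (mod 4), (1 - 29)/4 = -7 ∈ Z. The polynomial x^2 - x - 7 has discriminant 1 - 4·(-7) = 29, which is not a perfect square in Q (d = 29 is squarefree and ≠ 1), so x^2 - x - 7 is irreducible over Q. It is the minimal polynomial of α.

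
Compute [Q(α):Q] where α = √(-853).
[Q(α):Q] = 2

[Q(α):Q] equals the degree of the minimal polynomial of α. Here α^2 = -853 and x^2 + 853 is irreducible (d = -853 is squarefree, ≠ 1, hence not a square), so deg(m_α) = 2. Thus [Q(α):Q] = 2.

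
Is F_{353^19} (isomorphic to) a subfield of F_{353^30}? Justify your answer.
No: F_{353^19} is not a subfield of F_{353^30}

F_{p^m} embeds in F_{p^n} iff m | n. Here 19 ∤ 30 (since 30 = 1·19 + 11 with remainder 11 ≠ 0), so F_{353^19} is not a subfield of F_{353^30}. Equivalently: if it were, the tower law would give 19 = [F_{353^19}:F_353] dividing [F_{353^30}:F_353] = 30, contradiction.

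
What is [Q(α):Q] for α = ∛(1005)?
[Q(α):Q] = 3

The minimal polynomial of α is x^3 - 1005, irreducible over Q since 1005 is not a perfect cube (so x^3 - 1005 has no rational root). Hence [Q(α):Q] = deg(m_α) = 3.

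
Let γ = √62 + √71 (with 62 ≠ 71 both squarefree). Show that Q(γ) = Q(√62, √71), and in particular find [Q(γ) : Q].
[Q(γ) : Q] = 4 (equivalently, Q(γ) = Q(√62, √71))

Obviously Q(γ) ⊆ Q(√62, √71), and [Q(√62, √71):Q] = 4 (since 62, 71 are distinct squarefree integers > 1 with 4402 not a perfect square). To show equality we compute the minimal polynomial of γ. From γ = √62 + √71: γ^2 = 62 + 2√(4402) + 71 = 133 + 2√(4402), so γ^2 - 133 = 2√(4402); squaring, (γ^2 - 133)^2 = 4·4402, i.e. γ^4 - 266γ^2 + 17689 - 17608 = 0, i.e. γ^4 - 266γ^2 + 81 = 0. So γ is a root of x^4 - 266x^2 + 81. This polynomial is irreducible over Q: it has no rational root (each ±√62 ± √71 is irrational), and any factorization into two quadratics over Q would force √(4402) ∈ Q (pairing opposite roots) or √62, √71 ∈ Q (other pairings), all impossible. Hence [Q(γ):Q] = 4 = [Q(√62, √71):Q], so Q(γ) = Q(√62, √71).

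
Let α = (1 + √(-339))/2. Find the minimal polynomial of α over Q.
m_α(x) = x^2 - x + 85

From 2α - 1 = √(-339), squaring gives (2α - 1)^2 = -339, i.e. 4α^2 - 4α + 1 = -339, so α^2 - α + (1 + 339)/4 = 0. Since -339 ≡ 1 (mod 4), (1 + 339)/4 = 85 ∈ Z. The polynomial x^2 - x + 85 has discriminant 1 - 4·(85) = -339, which is not a perfect square in Q (d = -339 is squarefree and ≠ 1), so x^2 - x + 85 is irreducible over Q. It is the minimal polynomial of α.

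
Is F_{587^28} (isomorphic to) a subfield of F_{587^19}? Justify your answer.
No: F_{587^28} is not a subfield of F_{587^19}

F_{p^m} embeds in F_{p^n} iff m | n. Here 28 ∤ 19 (since 19 = 0·28 + 19 with remainder 19 ≠ 0), so F_{587^28} is not a subfield of F_{587^19}. Equivalently: if it were, the tower law would give 28 = [F_{587^28}:F_587] dividing [F_{587^19}:F_587] = 19, contradiction.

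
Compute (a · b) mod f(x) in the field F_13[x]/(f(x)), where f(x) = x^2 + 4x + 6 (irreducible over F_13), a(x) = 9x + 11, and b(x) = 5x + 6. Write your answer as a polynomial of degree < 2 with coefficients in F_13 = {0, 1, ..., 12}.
a · b ≡ 7x + 4 (mod f(x))

Multiply in F_13[x]: a(x)·b(x) = (9x + 11)·(5x + 6) = 6x^2 + 5x + 1. This has degree ≥ 2, so divide by f(x) over F_13: 6x^2 + 5x + 1 = (6)·(x^2 + 4x + 6) + (7x + 4). Hence a·b ≡ 7x + 4 (mod f). (F_13[x]/(f) is a field with 13^2 = 169 elements since f is irreducible of degree 2.)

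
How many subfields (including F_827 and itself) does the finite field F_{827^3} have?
F_{827^3} has 2 subfields

The subfields of F_{p^n} are exactly the fields F_{p^d} for d | n (each is the fixed field of the unique index-d subgroup of Gal(F_{p^n}/F_p) ≅ Z/nZ). The divisors of n = 3 are {1, 3}, giving 2 subfields: F_{827^1}, F_{827^3}.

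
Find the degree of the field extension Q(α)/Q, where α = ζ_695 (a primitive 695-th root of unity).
[Q(α):Q] = 552

The minimal polynomial of ζ_695 over Q is the 695-th cyclotomic polynomial Φ_695(x), which is irreducible over Q and has degree φ(695) = 552. Hence [Q(α):Q] = φ(695) = 552.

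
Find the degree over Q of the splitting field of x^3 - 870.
[K : Q] = 6

The roots of x^3 - 870 are ∛870, ω∛870, ω^2∛870 where ω = e^(2πi/3) is a primitive cube root of unity, so K = Q(∛870, ω). Now [Q(∛870):Q] = 3 (since 870 is not a perfect cube, x^3 - 870 is irreducible) and [Q(ω):Q] = 2. Both 2 and 3 divide [K:Q], and [K:Q] ≤ 3·2 = 6, so [K:Q] = 6. (Equivalently: Q(∛870) ⊂ R but ω ∉ R, so [K : Q(∛870)] = 2.)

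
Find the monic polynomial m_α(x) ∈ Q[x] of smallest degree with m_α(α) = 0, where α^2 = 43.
m_α(x) = x^2 - 43

α satisfies α^2 - 43 = 0, so x^2 - 43 annihilates α. Since d = 43 is squarefree and ≠ 1, it is not a perfect square in Q, so x^2 - 43 has no rational root and is therefore irreducible over Q (a degree-2 polynomial over a field is irreducible iff it has no root). Hence m_α(x) = x^2 - 43.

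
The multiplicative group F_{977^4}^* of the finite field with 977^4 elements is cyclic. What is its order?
|F_{977^4}^*| = 911125611840

F_{977^4} has 977^4 = 911125611841 elements; its multiplicative group consists of all nonzero elements, so |F_{977^4}^*| = 911125611841 - 1 = 911125611840. (It is cyclic since any finite subgroup of the multiplicative group of a field is cyclic.)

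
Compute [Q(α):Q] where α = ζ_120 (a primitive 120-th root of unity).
[Q(α):Q] = 32

The minimal polynomial of ζ_120 over Q is the 120-th cyclotomic polynomial Φ_120(x), which is irreducible over Q and has degree φ(120) = 32. Hence [Q(α):Q] = φ(120) = 32.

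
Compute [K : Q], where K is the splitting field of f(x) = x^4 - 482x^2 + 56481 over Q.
[K : Q] = 4

Solving the quadratic in x^2: x^2 = (482 ± √(482^2 - 4·56481))/2 = (482 ± √6400)/2 = (482 ± 80)/2, giving x^2 = 201 or x^2 = 281. So f(x) = (x^2 - 201)(x^2 - 281) and the roots of f are ±√201, ±√281. Hence the splitting field is K = Q(√201, √281). Since 201 and 281 are distinct squarefree integers > 1, their product 56481 is not a perfect square, so √281 ∉ Q(√201). By the tower law [K:Q] = [Q(√201,√281):Q(√201)] · [Q(√201):Q] = 2 · 2 = 4.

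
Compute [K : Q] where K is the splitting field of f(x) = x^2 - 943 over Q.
[K : Q] = 2

f(x) = x^2 - 943 factors as (x - √943)(x + √943). The splitting field is K = Q(√943). Since 943 is squarefree and > 1, it is not a perfect square, so x^2 - 943 is irreducible over Q and [Q(√943) : Q] = 2. Hence [K : Q] = 2.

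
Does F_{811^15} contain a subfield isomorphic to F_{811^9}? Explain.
No: F_{811^9} is not a subfield of F_{811^15}

F_{p^m} embeds in F_{p^n} iff m | n. Here 9 ∤ 15 (since 15 = 1·9 + 6 with remainder 6 ≠ 0), so F_{811^9} is not a subfield of F_{811^15}. Equivalently: if it were, the tower law would give 9 = [F_{811^9}:F_811] dividing [F_{811^15}:F_811] = 15, contradiction.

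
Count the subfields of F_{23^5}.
F_{23^5} has 2 subfields

The subfields of F_{p^n} are exactly the fields F_{p^d} for d | n (each is the fixed field of the unique index-d subgroup of Gal(F_{p^n}/F_p) ≅ Z/nZ). The divisors of n = 5 are {1, 5}, giving 2 subfields: F_{23^1}, F_{23^5}.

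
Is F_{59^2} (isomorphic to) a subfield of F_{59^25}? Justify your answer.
No: F_{59^2} is not a subfield of F_{59^25}

F_{p^m} embeds in F_{p^n} iff m | n. Here 2 ∤ 25 (since 25 = 12·2 + 1 with remainder 1 ≠ 0), so F_{59^2} is not a subfield of F_{59^25}. Equivalently: if it were, the tower law would give 2 = [F_{59^2}:F_59] dividing [F_{59^25}:F_59] = 25, contradiction.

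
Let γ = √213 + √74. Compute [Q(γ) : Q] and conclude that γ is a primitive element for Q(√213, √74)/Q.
[Q(γ) : Q] = 4 (equivalently, Q(γ) = Q(√213, √74))

Obviously Q(γ) ⊆ Q(√213, √74), and [Q(√213, √74):Q] = 4 (since 213, 74 are distinct squarefree integers > 1 with 15762 not a perfect square). To show equality we compute the minimal polynomial of γ. From γ = √213 + √74: γ^2 = 213 + 2√(15762) + 74 = 287 + 2√(15762), so γ^2 - 287 = 2√(15762); squaring, (γ^2 - 287)^2 = 4·15762, i.e. γ^4 - 574γ^2 + 82369 - 63048 = 0, i.e. γ^4 - 574γ^2 + 19321 = 0. So γ is a root of x^4 - 574x^2 + 19321. This polynomial is irreducible over Q: it has no rational root (each ±√213 ± √74 is irrational), and any factorization into two quadratics over Q would force √(15762) ∈ Q (pairing opposite roots) or √213, √74 ∈ Q (other pairings), all impossible. Hence [Q(γ):Q] = 4 = [Q(√213, √74):Q], so Q(γ) = Q(√213, √74).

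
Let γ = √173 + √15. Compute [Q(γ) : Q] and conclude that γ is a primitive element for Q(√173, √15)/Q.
[Q(γ) : Q] = 4 (equivalently, Q(γ) = Q(√173, √15))

Obviously Q(γ) ⊆ Q(√173, √15), and [Q(√173, √15):Q] = 4 (since 173, 15 are distinct squarefree integers > 1 with 2595 not a perfect square). To show equality we compute the minimal polynomial of γ. From γ = √173 + √15: γ^2 = 173 + 2√(2595) + 15 = 188 + 2√(2595), so γ^2 - 188 = 2√(2595); squaring, (γ^2 - 188)^2 = 4·2595, i.e. γ^4 - 376γ^2 + 35344 - 10380 = 0, i.e. γ^4 - 376γ^2 + 24964 = 0. So γ is a root of x^4 - 376x^2 + 24964. This polynomial is irreducible over Q: it has no rational root (each ±√173 ± √15 is irrational), and any factorization into two quadratics over Q would force √(2595) ∈ Q (pairing opposite roots) or √173, √15 ∈ Q (other pairings), all impossible. Hence [Q(γ):Q] = 4 = [Q(√173, √15):Q], so Q(γ) = Q(√173, √15).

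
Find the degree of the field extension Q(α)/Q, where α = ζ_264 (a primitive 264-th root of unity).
[Q(α):Q] = 80

The minimal polynomial of ζ_264 over Q is the 264-th cyclotomic polynomial Φ_264(x), which is irreducible over Q and has degree φ(264) = 80. Hence [Q(α):Q] = φ(264) = 80.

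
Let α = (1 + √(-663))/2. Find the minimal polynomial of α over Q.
m_α(x) = x^2 - x + 166

From 2α - 1 = √(-663), squaring gives (2α - 1)^2 = -663, i.e. 4α^2 - 4α + 1 = -663, so α^2 - α + (1 + 663)/4 = 0. Since -663 ≡ 1 (mod 4), (1 + 663)/4 = 166 ∈ Z. The polynomial x^2 - x + 166 has discriminant 1 - 4·(166) = -663, which is not a perfect square in Q (d = -663 is squarefree and ≠ 1), so x^2 - x + 166 is irreducible over Q. It is the minimal polynomial of α.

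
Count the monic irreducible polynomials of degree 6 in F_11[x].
There are 295020 monic irreducible polynomials of degree 6 over F_11

Each element of F_{11^6} that lies in no proper subfield is a root of exactly one monic irreducible of degree 6 over F_11, and each such polynomial has 6 distinct roots in F_{11^6}. By Möbius inversion the count is N_11(6) = (1/6) Σ_{d|6} μ(6/d) · 11^d = (1/6)(μ(6)·11^1 + μ(3)·11^2 + μ(2)·11^3 + μ(1)·11^6) = 1770120/6 = 295020.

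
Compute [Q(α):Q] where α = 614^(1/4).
[Q(α):Q] = 4

α is a root of x^4 - 614. By Eisenstein's criterion at the prime p = 2 (which divides the constant term 614 but p^2 = 4 does not, since 614 is squarefree), x^4 - 614 is irreducible over Q. Hence [Q(α):Q] = 4.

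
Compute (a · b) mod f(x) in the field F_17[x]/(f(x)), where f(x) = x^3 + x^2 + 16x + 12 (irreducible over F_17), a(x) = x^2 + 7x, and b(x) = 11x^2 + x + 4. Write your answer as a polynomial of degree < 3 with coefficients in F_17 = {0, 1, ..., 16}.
a · b ≡ 6x^2 + 14x + 12 (mod f(x))

Multiply in F_17[x]: a(x)·b(x) = (x^2 + 7x)·(11x^2 + x + 4) = 11x^4 + 10x^3 + 11x^2 + 11x. This has degree ≥ 3, so divide by f(x) over F_17: 11x^4 + 10x^3 + 11x^2 + 11x = (11x + 16)·(x^3 + x^2 + 16x + 12) + (6x^2 + 14x + 12). Hence a·b ≡ 6x^2 + 14x + 12 (mod f). (F_17[x]/(f) is a field with 17^3 = 4913 elements since f is irreducible of degree 3.)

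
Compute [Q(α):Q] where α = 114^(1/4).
[Q(α):Q] = 4

α is a root of x^4 - 114. By Eisenstein's criterion at the prime p = 2 (which divides the constant term 114 but p^2 = 4 does not, since 114 is squarefree), x^4 - 114 is irreducible over Q. Hence [Q(α):Q] = 4.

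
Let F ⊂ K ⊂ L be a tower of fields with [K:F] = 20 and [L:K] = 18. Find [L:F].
[L:F] = 360

The tower law says that for any tower of field extensions F ⊂ K ⊂ L with finite degrees, [L:F] = [L:K] · [K:F]. Here this gives [L:F] = 18 · 20 = 360.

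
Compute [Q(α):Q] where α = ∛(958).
[Q(α):Q] = 3

The minimal polynomial of α is x^3 - 958, irreducible over Q since 958 is not a perfect cube (so x^3 - 958 has no rational root). Hence [Q(α):Q] = deg(m_α) = 3.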